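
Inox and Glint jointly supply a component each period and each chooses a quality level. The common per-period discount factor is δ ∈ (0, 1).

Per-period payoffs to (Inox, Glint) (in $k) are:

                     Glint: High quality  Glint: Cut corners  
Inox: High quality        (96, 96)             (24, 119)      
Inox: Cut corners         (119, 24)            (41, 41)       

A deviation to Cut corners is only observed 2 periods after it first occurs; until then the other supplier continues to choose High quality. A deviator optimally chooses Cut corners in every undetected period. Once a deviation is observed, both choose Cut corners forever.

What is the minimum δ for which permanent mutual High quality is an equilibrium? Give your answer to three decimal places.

0.543

A deviator earns 119 for 2 periods, then 41 forever; cooperating earns 96 forever. Multiplying the IC by (1−δ):
96 ≥ 119(1−δ^2) + 41δ^2, so 78·δ^2 ≥ 23 and δ^2 ≥ 23/78.
δ ≥ (23/78)^(1/2) ≈ 0.543.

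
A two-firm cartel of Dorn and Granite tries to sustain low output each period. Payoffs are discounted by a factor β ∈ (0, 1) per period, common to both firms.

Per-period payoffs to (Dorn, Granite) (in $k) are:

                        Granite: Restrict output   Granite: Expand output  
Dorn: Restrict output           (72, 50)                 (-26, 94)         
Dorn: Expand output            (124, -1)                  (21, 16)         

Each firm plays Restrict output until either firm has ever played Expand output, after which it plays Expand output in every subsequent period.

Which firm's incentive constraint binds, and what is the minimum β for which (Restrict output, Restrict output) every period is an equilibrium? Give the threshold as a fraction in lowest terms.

For Dorn: deviation gain 124−72 = 52, per-period punishment loss 72−21 = 51. IC gives β ≥ 52/103.
For Granite: gain 44, loss 34 per period, so β ≥ 44/78 = 22/39.
The tighter constraint is Granite's, so cooperation needs β ≥ 22/39.

Granite; β ≥ 22/39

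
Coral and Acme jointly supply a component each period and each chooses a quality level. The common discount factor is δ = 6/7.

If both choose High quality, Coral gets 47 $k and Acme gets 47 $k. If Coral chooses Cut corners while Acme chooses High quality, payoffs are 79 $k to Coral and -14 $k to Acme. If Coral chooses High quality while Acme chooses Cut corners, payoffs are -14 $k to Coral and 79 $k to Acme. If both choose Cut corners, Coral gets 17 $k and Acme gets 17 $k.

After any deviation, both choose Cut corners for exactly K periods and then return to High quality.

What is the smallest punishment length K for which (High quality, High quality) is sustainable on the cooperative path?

Need Σ_{k=1}^{K} δ^k ≥ (79−47)/(47−17) = 1.0667 at δ = 6/7.
At K = 1 the sum is 0.8571 < 1.0667; at K = 2 it is 1.5918 ≥ 1.0667.
So the minimum punishment length is K = 2.

2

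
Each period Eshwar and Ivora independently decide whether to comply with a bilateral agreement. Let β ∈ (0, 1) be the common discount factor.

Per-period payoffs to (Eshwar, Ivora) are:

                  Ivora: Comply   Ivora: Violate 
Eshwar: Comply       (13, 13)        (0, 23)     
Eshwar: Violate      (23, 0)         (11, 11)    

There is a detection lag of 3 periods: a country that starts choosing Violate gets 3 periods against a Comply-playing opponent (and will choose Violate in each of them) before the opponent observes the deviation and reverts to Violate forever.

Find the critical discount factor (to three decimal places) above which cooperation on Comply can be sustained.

0.941

A deviator earns 23 for 3 periods, then 11 forever; cooperating earns 13 forever. Multiplying the IC by (1−β):
13 ≥ 23(1−β^3) + 11β^3, so 12·β^3 ≥ 10 and β^3 ≥ 5/6.
β ≥ (5/6)^(1/3) ≈ 0.941.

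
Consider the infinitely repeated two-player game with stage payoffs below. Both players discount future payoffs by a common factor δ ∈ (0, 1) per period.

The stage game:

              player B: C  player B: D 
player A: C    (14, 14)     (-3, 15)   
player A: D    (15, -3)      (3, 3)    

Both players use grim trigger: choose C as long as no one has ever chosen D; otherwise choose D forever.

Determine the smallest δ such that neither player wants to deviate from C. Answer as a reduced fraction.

One-period gain from deviating is 15 − 14 = 1. The loss is 14 − 3 = 11 in every subsequent period, with present value 11·δ/(1−δ).
Deviation is unprofitable when 11·δ/(1−δ) ≥ 1, i.e. δ/(1−δ) ≥ 1/11.
Equivalently δ ≥ 1/(1+11) = 1/12.

1/12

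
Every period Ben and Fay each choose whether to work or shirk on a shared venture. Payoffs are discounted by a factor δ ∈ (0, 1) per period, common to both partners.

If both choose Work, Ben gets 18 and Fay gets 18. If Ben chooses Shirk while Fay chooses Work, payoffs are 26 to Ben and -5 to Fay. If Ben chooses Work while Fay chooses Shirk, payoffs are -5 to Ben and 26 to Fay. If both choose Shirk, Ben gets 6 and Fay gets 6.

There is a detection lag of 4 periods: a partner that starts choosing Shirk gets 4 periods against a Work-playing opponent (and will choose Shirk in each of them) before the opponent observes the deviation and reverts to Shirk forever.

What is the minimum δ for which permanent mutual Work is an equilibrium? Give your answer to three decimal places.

Deviating for the 4 undetected periods gains 26−18 = 8 per period over cooperation, then loses 18−6 = 12 per period forever once punishment starts.
Gain: 8(1 + δ + … + δ^3); loss: 12·δ^4/(1−δ).
No profitable deviation ⇔ 8(1−δ^4) ≤ 12·δ^4, i.e. δ^4 ≥ 8/(8+12) = 2/5.
Hence δ ≥ (2/5)^(1/4) ≈ 0.795.

0.795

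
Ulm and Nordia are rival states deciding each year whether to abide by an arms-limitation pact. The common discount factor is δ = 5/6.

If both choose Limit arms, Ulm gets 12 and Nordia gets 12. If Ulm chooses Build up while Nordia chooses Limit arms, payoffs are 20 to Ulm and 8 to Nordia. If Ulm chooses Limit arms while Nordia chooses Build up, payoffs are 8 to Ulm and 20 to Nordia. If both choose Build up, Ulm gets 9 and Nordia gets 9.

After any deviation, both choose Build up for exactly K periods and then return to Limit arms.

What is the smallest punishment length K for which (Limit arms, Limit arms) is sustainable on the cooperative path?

5

IC: δ(1−δ^K)/(1−δ) ≥ (20−12)/(12−9) = 8/3.
With δ = 5/6: need 1 − δ^K ≥ 8/3·(1−5/6)/(5/6), i.e. δ^K ≤ 0.4667.
Since (5/6)^4 = 0.4823 and (5/6)^5 = 0.4019, the smallest such K is 5.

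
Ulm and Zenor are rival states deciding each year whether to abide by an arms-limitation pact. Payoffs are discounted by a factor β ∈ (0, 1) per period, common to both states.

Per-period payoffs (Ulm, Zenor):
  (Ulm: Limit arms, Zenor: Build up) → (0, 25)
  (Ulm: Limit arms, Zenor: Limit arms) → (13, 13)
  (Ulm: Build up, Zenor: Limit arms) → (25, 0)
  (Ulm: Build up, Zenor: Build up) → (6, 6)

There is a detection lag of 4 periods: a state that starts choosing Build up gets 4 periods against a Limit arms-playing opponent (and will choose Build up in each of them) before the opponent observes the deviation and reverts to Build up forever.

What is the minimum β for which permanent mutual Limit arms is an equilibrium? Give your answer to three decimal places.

The best deviation is to choose Build up for all 4 undetected periods, earning 25 each, then 6 forever once detected.
Deviation value: 25(1−β^4)/(1−β) + 6β^4/(1−β); cooperation value: 13/(1−β).
IC: 13 ≥ 25(1−β^4) + 6β^4 = 25 − 19β^4.
So β^4 ≥ 12/19, giving β ≥ (12/19)^(1/4) ≈ 0.891.

0.891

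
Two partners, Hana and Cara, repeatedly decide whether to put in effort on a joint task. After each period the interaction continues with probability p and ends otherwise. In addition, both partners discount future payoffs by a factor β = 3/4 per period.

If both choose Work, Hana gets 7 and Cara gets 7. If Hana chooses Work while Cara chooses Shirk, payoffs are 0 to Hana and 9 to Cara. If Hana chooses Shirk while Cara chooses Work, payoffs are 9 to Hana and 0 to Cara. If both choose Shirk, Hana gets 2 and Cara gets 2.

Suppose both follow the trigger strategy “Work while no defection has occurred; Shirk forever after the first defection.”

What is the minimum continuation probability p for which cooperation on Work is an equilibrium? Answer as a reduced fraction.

8/21

Expected continuation weight on next period's payoff is β·p = 3/4·p, which plays the role of the discount factor.
Cooperation requires 3/4·p ≥ (9−7)/(9−2) = 2/7, hence p ≥ 8/21.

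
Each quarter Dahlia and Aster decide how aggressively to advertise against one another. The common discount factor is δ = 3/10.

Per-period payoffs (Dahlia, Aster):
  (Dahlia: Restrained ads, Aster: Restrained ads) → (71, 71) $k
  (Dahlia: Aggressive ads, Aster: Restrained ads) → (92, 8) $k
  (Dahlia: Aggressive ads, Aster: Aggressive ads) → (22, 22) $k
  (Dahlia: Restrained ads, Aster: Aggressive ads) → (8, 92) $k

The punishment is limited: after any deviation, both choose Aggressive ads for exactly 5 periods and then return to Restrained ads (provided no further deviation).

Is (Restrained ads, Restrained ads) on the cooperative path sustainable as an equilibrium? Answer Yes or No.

Comparing payoff streams over the 6 periods until play realigns: cooperate → 71(1+δ+…+δ^5); deviate → 92 + 22(δ+…+δ^5).
Cooperation is sustained iff (71−22)(δ+…+δ^5) ≥ 92−71.
δ+…+δ^5 = 3/10·(1−(3/10)^5)/(1−3/10) = 0.4275, and (92−71)/(71−22) = 0.4286.
0.4275 < 0.4286, so cooperation is not sustainable.

No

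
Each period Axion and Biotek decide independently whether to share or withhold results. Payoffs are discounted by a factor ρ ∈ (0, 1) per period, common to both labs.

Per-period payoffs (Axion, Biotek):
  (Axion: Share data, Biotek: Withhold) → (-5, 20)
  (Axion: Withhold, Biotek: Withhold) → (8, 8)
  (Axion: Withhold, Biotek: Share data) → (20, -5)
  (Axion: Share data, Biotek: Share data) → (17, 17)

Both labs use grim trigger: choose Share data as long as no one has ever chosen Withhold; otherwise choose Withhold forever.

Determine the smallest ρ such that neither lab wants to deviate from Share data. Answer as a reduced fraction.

1/4

Cooperation forever yields 17 each period: 17/(1−ρ).
Deviating yields 20 once, then 8 forever: 20 + 8ρ/(1−ρ).
No profitable deviation requires 17/(1−ρ) ≥ 20 + 8ρ/(1−ρ).
Multiplying by (1−ρ): 17 ≥ 20(1−ρ) + 8ρ = 20 − 12ρ.
So 12ρ ≥ 3, i.e. ρ ≥ 3/12 = 1/4.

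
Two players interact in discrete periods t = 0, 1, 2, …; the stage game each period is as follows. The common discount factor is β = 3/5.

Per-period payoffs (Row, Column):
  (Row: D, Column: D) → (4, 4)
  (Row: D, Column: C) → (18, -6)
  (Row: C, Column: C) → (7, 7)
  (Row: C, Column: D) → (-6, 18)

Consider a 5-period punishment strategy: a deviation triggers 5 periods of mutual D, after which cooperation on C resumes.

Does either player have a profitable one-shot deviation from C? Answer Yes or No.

IC: β+…+β^5 ≥ (18−7)/(7−4) = 11/3.
At β = 3/5: partial sum = 1.3834 < 3.6667. Cooperation not sustainable.

Yes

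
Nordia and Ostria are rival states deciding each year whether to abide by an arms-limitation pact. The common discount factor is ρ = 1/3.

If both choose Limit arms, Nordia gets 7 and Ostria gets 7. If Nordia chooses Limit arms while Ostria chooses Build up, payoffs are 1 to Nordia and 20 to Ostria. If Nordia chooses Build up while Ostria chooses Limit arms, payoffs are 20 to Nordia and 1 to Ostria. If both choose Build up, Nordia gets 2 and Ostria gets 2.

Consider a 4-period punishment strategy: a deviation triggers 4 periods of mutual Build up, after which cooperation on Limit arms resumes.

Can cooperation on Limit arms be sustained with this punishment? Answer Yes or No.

No

Comparing payoff streams over the 5 periods until play realigns: cooperate → 7(1+ρ+…+ρ^4); deviate → 20 + 2(ρ+…+ρ^4).
Cooperation is sustained iff (7−2)(ρ+…+ρ^4) ≥ 20−7.
ρ+…+ρ^4 = 1/3·(1−(1/3)^4)/(1−1/3) = 0.4938, and (20−7)/(7−2) = 2.6000.
0.4938 < 2.6000, so cooperation is not sustainable.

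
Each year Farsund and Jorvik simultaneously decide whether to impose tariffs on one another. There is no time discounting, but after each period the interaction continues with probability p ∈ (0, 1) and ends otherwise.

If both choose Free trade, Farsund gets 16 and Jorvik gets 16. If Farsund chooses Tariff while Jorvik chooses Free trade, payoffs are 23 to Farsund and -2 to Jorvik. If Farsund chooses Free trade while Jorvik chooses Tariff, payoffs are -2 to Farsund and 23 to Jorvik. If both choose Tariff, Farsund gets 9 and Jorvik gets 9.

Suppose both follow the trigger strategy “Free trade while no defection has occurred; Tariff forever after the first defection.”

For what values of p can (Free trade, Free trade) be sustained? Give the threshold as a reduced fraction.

With no time discounting, the continuation probability p plays the role of the discount factor.
Grim-trigger IC: 16/(1−p) ≥ 23 + 9p/(1−p) ⇒ p ≥ (23−16)/(23−9) = 1/2.

1/2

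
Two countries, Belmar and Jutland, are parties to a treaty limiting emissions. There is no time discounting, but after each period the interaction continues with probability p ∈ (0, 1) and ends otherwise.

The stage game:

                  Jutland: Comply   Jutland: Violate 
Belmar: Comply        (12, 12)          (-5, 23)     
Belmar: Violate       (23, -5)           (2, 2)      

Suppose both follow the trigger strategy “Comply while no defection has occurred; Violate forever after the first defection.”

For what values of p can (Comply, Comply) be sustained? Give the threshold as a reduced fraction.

With no time discounting, the continuation probability p plays the role of the discount factor.
Grim-trigger IC: 12/(1−p) ≥ 23 + 2p/(1−p) ⇒ p ≥ (23−12)/(23−2) = 11/21.

11/21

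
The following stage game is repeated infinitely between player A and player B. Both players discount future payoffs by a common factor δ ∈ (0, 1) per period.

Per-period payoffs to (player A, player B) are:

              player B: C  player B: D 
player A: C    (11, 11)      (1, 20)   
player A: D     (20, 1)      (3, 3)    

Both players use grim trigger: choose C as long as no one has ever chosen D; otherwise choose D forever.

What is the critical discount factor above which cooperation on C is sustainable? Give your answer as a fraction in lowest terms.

One-period gain from deviating is 20 − 11 = 9. The loss is 11 − 3 = 8 in every subsequent period, with present value 8·δ/(1−δ).
Deviation is unprofitable when 8·δ/(1−δ) ≥ 9, i.e. δ/(1−δ) ≥ 9/8.
Equivalently δ ≥ 9/(9+8) = 9/17.

9/17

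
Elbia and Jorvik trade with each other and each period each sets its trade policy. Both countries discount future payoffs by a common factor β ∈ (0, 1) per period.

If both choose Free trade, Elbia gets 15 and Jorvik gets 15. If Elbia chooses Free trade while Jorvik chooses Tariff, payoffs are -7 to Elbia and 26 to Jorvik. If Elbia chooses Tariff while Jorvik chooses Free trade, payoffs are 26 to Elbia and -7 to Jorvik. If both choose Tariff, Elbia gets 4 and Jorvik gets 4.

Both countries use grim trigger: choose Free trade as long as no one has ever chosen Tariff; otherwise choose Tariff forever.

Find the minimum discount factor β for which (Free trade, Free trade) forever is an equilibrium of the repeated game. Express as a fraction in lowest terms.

Cooperation forever yields 15 each period: 15/(1−β).
Deviating yields 26 once, then 4 forever: 26 + 4β/(1−β).
No profitable deviation requires 15/(1−β) ≥ 26 + 4β/(1−β).
Multiplying by (1−β): 15 ≥ 26(1−β) + 4β = 26 − 22β.
So 22β ≥ 11, i.e. β ≥ 11/22 = 1/2.

1/2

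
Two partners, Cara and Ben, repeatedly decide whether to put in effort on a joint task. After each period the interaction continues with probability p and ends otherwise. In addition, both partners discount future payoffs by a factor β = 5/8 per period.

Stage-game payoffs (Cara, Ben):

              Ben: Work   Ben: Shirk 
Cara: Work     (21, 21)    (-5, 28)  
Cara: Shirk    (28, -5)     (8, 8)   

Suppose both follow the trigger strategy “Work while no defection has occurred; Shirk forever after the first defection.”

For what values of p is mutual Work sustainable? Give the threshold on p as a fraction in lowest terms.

With continuation probability p and discount β, the effective per-period discount factor is βp.
Grim-trigger IC: βp ≥ (28−21)/(28−8) = 7/20.
So p ≥ (7/20)/(5/8) = 14/25.

14/25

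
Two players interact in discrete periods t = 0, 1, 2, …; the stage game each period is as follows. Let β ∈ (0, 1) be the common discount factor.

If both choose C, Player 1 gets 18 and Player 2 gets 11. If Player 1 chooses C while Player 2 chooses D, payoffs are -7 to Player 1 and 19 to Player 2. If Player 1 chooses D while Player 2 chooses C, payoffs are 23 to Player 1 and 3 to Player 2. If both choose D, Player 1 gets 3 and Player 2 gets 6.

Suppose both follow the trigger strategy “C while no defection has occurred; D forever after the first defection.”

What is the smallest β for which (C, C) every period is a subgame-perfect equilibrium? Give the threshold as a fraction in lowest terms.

Player 1: cooperation gives 18 each period; deviation gives 23 once then 3 forever.
  18/(1−β) ≥ 23 + 3β/(1−β) ⇒ β ≥ 5/20 = 1/4.
Player 2: cooperation gives 11 each period; deviation gives 19 once then 6 forever.
  β ≥ 8/13.
Both must hold, so the binding constraint is Player 2's: β ≥ 8/13.

8/13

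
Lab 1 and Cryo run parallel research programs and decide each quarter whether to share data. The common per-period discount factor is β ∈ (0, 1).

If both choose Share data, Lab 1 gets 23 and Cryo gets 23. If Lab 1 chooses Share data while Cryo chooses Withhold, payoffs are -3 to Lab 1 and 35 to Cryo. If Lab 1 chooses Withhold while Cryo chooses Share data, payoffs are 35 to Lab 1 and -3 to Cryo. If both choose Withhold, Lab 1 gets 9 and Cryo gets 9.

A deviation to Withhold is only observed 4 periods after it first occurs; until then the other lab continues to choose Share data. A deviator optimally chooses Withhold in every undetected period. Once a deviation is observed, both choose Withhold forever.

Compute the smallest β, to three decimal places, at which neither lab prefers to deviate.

0.824

The best deviation is to choose Withhold for all 4 undetected periods, earning 35 each, then 9 forever once detected.
Deviation value: 35(1−β^4)/(1−β) + 9β^4/(1−β); cooperation value: 23/(1−β).
IC: 23 ≥ 35(1−β^4) + 9β^4 = 35 − 26β^4.
So β^4 ≥ 12/26 = 6/13, giving β ≥ (6/13)^(1/4) ≈ 0.824.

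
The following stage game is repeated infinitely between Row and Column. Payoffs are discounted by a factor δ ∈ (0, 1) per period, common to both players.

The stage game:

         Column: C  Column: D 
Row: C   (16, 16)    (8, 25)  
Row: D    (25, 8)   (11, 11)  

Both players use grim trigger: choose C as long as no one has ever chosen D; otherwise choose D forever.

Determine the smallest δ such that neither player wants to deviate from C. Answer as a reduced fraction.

9/14

Cooperation forever yields 16 each period: 16/(1−δ).
Deviating yields 25 once, then 11 forever: 25 + 11δ/(1−δ).
No profitable deviation requires 16/(1−δ) ≥ 25 + 11δ/(1−δ).
Multiplying by (1−δ): 16 ≥ 25(1−δ) + 11δ = 25 − 14δ.
So 14δ ≥ 9, i.e. δ ≥ 9/14.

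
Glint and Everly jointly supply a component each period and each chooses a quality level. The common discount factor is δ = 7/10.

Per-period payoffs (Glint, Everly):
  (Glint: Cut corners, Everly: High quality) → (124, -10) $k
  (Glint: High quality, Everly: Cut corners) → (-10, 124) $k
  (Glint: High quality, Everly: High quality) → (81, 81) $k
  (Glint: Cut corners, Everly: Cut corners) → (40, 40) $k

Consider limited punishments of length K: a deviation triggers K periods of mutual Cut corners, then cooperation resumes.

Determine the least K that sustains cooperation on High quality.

IC: δ(1−δ^K)/(1−δ) ≥ (124−81)/(81−40) = 43/41.
With δ = 7/10: need 1 − δ^K ≥ 43/41·(1−7/10)/(7/10), i.e. δ^K ≤ 0.5505.
Since (7/10)^1 = 0.7000 and (7/10)^2 = 0.4900, the smallest such K is 2.

2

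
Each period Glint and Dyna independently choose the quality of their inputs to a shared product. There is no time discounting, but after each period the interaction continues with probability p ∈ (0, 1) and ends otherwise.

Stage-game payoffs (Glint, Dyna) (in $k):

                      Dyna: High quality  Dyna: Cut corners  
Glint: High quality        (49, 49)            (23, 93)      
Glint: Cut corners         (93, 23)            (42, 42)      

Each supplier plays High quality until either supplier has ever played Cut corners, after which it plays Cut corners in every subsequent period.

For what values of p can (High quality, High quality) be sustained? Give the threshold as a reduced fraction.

Expected cooperation value is 49 + p·49 + p²·49 + … = 49/(1−p); deviation gives 93 + p·42/(1−p).
49 ≥ 93(1−p) + 42p ⇒ 51p ≥ 44 ⇒ p ≥ 44/51.

44/51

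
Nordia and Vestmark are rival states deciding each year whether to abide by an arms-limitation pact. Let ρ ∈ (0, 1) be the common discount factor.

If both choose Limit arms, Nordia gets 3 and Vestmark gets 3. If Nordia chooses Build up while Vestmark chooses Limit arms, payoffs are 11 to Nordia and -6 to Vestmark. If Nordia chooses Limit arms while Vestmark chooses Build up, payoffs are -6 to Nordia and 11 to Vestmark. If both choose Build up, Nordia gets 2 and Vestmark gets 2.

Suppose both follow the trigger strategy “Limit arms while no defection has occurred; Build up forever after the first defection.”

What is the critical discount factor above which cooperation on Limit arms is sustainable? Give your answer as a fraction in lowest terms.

Cooperation forever yields 3 each period: 3/(1−ρ).
Deviating yields 11 once, then 2 forever: 11 + 2ρ/(1−ρ).
No profitable deviation requires 3/(1−ρ) ≥ 11 + 2ρ/(1−ρ).
Multiplying by (1−ρ): 3 ≥ 11(1−ρ) + 2ρ = 11 − 9ρ.
So 9ρ ≥ 8, i.e. ρ ≥ 8/9.

8/9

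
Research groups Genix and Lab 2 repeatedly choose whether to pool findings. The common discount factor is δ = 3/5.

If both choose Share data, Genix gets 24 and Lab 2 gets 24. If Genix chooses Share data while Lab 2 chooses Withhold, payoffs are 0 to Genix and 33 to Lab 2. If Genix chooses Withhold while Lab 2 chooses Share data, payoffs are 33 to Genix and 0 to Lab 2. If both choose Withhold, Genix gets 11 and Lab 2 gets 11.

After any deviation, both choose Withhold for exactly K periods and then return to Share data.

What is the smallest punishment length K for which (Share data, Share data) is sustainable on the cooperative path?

IC: δ(1−δ^K)/(1−δ) ≥ (33−24)/(24−11) = 9/13.
With δ = 3/5: need 1 − δ^K ≥ 9/13·(1−3/5)/(3/5), i.e. δ^K ≤ 0.5385.
Since (3/5)^1 = 0.6000 and (3/5)^2 = 0.3600, the smallest such K is 2.

2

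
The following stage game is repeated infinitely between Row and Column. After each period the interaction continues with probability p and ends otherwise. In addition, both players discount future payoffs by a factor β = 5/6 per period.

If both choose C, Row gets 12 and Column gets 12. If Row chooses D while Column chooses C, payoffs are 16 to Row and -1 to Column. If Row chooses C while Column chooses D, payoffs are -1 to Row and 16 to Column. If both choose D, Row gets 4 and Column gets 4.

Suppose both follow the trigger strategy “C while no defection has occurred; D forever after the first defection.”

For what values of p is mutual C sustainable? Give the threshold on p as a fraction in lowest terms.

With continuation probability p and discount β, the effective per-period discount factor is βp.
Grim-trigger IC: βp ≥ (16−12)/(16−4) = 1/3.
So p ≥ (1/3)/(5/6) = 2/5.

2/5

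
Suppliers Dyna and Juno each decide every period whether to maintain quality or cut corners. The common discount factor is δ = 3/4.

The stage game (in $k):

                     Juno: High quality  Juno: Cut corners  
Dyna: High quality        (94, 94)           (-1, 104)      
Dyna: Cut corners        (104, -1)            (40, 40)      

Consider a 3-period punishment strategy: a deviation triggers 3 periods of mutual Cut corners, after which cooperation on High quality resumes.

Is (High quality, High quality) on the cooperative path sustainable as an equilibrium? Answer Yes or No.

Yes

Comparing payoff streams over the 4 periods until play realigns: cooperate → 94(1+δ+…+δ^3); deviate → 104 + 40(δ+…+δ^3).
Cooperation is sustained iff (94−40)(δ+…+δ^3) ≥ 104−94.
δ+…+δ^3 = 3/4·(1−(3/4)^3)/(1−3/4) = 1.7344, and (104−94)/(94−40) = 0.1852.
1.7344 ≥ 0.1852, so cooperation is sustainable.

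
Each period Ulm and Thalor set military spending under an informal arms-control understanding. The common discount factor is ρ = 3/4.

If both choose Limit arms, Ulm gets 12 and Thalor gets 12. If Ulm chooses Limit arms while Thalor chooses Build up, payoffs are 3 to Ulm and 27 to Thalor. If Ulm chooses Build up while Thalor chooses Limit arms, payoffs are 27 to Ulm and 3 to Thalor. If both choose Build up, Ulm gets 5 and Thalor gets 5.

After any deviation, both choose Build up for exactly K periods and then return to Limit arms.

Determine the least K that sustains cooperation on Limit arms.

IC: ρ(1−ρ^K)/(1−ρ) ≥ (27−12)/(12−5) = 15/7.
With ρ = 3/4: need 1 − ρ^K ≥ 15/7·(1−3/4)/(3/4), i.e. ρ^K ≤ 0.2857.
Since (3/4)^4 = 0.3164 and (3/4)^5 = 0.2373, the smallest such K is 5.

5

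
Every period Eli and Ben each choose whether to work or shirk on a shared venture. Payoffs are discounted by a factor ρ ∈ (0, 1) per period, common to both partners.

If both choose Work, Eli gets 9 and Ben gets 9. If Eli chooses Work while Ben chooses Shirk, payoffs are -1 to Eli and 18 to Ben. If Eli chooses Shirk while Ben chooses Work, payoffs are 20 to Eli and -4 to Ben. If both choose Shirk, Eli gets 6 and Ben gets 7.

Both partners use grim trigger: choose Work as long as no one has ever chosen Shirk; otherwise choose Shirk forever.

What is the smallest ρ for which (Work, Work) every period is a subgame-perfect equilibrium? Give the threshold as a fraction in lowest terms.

Eli: cooperation gives 9 each period; deviation gives 20 once then 6 forever.
  9/(1−ρ) ≥ 20 + 6ρ/(1−ρ) ⇒ ρ ≥ 11/14.
Ben: cooperation gives 9 each period; deviation gives 18 once then 7 forever.
  ρ ≥ 9/11.
Both must hold, so the binding constraint is Ben's: ρ ≥ 9/11.

9/11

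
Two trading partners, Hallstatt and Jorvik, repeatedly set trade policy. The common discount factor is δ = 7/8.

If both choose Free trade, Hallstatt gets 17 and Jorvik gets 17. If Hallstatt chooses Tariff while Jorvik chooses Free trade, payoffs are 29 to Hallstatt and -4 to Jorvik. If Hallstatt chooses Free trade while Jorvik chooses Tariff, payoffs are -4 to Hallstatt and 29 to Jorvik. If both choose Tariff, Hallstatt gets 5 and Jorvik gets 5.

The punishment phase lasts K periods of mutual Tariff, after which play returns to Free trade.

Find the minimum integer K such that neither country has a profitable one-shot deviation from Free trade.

IC: δ(1−δ^K)/(1−δ) ≥ (29−17)/(17−5) = 1.
With δ = 7/8: need 1 − δ^K ≥ 1·(1−7/8)/(7/8), i.e. δ^K ≤ 0.8571.
Since (7/8)^1 = 0.8750 and (7/8)^2 = 0.7656, the smallest such K is 2.

2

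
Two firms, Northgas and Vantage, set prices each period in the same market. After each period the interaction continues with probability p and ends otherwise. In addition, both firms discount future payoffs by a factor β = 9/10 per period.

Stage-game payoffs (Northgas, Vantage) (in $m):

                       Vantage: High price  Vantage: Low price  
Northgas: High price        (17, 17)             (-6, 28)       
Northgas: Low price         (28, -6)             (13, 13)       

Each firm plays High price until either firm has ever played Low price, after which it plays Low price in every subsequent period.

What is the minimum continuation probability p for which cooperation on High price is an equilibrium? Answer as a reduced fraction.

Expected continuation weight on next period's payoff is β·p = 9/10·p, which plays the role of the discount factor.
Cooperation requires 9/10·p ≥ (28−17)/(28−13) = 11/15, hence p ≥ 22/27.

22/27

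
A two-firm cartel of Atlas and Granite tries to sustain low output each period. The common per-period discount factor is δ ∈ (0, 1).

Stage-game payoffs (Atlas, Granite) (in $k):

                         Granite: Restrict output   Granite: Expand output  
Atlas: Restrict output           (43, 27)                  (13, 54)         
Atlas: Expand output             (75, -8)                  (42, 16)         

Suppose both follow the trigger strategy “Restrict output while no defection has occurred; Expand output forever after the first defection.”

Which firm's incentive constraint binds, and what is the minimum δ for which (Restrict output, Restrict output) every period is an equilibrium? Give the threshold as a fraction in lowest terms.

Atlas: cooperation gives 43 each period; deviation gives 75 once then 42 forever.
  43/(1−δ) ≥ 75 + 42δ/(1−δ) ⇒ δ ≥ 32/33.
Granite: cooperation gives 27 each period; deviation gives 54 once then 16 forever.
  δ ≥ 27/38.
Both must hold, so the binding constraint is Atlas's: δ ≥ 32/33.

Atlas; δ ≥ 32/33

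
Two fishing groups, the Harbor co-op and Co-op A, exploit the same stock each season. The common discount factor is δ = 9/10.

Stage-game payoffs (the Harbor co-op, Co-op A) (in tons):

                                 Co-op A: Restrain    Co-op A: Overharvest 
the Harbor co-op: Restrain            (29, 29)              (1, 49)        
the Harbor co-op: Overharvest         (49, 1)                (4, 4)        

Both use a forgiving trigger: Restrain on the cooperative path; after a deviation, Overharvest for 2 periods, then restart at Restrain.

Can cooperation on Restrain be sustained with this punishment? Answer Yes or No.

Comparing payoff streams over the 3 periods until play realigns: cooperate → 29(1+δ+…+δ^2); deviate → 49 + 4(δ+…+δ^2).
Cooperation is sustained iff (29−4)(δ+…+δ^2) ≥ 49−29.
δ+…+δ^2 = 9/10·(1−(9/10)^2)/(1−9/10) = 1.7100, and (49−29)/(29−4) = 0.8000.
1.7100 ≥ 0.8000, so cooperation is sustainable.

Yes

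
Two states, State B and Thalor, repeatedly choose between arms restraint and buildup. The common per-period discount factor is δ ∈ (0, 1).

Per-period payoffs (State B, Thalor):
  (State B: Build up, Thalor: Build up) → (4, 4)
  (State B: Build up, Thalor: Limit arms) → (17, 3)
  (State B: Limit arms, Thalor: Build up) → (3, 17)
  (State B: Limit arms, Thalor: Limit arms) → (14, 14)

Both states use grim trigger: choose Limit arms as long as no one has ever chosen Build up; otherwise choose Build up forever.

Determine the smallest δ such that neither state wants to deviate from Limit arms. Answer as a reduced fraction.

3/13

Under grim trigger the critical discount factor is (T−C)/(T−P) with T = 17, C = 14, P = 4.
δ* = (17−14)/(17−4) = 3/13.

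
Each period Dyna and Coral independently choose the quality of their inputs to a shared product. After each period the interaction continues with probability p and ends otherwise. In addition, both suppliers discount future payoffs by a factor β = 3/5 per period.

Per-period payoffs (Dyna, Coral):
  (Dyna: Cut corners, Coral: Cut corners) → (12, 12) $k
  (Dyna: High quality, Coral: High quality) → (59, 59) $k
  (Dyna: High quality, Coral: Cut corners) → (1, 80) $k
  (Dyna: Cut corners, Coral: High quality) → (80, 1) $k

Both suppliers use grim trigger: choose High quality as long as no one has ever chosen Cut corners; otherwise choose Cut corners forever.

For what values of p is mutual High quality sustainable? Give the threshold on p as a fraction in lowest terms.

35/68

Expected continuation weight on next period's payoff is β·p = 3/5·p, which plays the role of the discount factor.
Cooperation requires 3/5·p ≥ (80−59)/(80−12) = 21/68, hence p ≥ 35/68.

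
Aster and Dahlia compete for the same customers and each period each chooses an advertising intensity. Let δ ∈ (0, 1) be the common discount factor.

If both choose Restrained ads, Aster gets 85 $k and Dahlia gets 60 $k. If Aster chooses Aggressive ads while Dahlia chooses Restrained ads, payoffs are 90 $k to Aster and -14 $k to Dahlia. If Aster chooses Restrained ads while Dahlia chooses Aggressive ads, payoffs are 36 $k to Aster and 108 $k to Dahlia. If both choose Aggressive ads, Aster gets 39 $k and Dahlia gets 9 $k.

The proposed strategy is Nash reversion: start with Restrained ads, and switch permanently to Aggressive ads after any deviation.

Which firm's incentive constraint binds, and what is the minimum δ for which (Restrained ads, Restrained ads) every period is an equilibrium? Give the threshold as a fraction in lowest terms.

Aster: cooperation gives 85 each period; deviation gives 90 once then 39 forever.
  85/(1−δ) ≥ 90 + 39δ/(1−δ) ⇒ δ ≥ 5/51.
Dahlia: cooperation gives 60 each period; deviation gives 108 once then 9 forever.
  δ ≥ 48/99 = 16/33.
Both must hold, so the binding constraint is Dahlia's: δ ≥ 16/33.

Dahlia; δ ≥ 16/33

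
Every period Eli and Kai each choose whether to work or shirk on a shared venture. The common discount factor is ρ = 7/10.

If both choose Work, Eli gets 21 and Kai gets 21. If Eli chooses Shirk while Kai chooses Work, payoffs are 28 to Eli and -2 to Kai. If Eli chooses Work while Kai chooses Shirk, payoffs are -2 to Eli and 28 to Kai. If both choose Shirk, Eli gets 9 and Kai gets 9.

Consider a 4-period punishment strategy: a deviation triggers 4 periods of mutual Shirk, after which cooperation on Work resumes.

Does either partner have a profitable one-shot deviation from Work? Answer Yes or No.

No

A one-shot deviation gives 28 now, then 9 for 4 periods, then back to 21.
Gain from deviating: (28−21) today; loss: (21−9) in each of the next 4 periods.
No-deviation condition: (21−9)(ρ+…+ρ^4) ≥ 28−21, i.e. ρ+…+ρ^4 ≥ 7/12.
At ρ = 7/10: ρ+…+ρ^4 = 1.7731 ≥ 0.5833.
So cooperation is sustainable.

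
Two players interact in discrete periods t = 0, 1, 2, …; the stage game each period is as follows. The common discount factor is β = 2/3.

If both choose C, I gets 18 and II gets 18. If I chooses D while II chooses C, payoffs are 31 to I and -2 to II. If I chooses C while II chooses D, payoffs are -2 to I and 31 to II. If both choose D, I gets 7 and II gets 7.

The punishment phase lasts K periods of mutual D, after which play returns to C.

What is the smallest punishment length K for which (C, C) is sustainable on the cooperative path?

Need Σ_{k=1}^{K} β^k ≥ (31−18)/(18−7) = 1.1818 at β = 2/3.
At K = 2 the sum is 1.1111 < 1.1818; at K = 3 it is 1.4074 ≥ 1.1818.
So the minimum punishment length is K = 3.

3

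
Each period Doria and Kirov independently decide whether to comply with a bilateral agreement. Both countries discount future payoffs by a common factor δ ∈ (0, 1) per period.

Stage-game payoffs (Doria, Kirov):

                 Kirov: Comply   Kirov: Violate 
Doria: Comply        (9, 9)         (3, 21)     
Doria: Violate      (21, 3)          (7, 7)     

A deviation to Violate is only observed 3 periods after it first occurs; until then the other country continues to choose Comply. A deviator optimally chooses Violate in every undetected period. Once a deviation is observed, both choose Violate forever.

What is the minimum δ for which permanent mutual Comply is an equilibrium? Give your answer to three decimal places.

The best deviation is to choose Violate for all 3 undetected periods, earning 21 each, then 7 forever once detected.
Deviation value: 21(1−δ^3)/(1−δ) + 7δ^3/(1−δ); cooperation value: 9/(1−δ).
IC: 9 ≥ 21(1−δ^3) + 7δ^3 = 21 − 14δ^3.
So δ^3 ≥ 12/14 = 6/7, giving δ ≥ (6/7)^(1/3) ≈ 0.950.

0.950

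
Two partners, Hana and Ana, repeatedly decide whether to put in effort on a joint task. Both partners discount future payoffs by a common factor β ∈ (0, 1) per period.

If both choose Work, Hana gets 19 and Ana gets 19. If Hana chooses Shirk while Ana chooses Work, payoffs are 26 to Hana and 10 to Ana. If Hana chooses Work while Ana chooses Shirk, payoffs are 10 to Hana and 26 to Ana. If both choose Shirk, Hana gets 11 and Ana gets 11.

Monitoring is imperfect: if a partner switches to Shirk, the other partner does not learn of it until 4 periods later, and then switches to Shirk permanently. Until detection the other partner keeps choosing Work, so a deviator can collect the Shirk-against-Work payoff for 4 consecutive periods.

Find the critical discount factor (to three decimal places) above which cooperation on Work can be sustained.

Deviating for the 4 undetected periods gains 26−19 = 7 per period over cooperation, then loses 19−11 = 8 per period forever once punishment starts.
Gain: 7(1 + β + … + β^3); loss: 8·β^4/(1−β).
No profitable deviation ⇔ 7(1−β^4) ≤ 8·β^4, i.e. β^4 ≥ 7/(7+8) = 7/15.
Hence β ≥ (7/15)^(1/4) ≈ 0.827.

0.827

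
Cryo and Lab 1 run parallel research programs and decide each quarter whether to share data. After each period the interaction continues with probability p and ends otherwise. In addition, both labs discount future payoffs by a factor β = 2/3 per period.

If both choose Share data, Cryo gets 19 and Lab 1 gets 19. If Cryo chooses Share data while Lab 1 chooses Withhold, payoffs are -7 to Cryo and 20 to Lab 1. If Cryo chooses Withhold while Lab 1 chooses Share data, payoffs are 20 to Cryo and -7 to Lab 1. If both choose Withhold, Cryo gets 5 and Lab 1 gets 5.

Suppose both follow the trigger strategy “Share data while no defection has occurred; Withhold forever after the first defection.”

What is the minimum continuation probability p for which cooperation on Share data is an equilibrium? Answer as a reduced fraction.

1/10

Expected continuation weight on next period's payoff is β·p = 2/3·p, which plays the role of the discount factor.
Cooperation requires 2/3·p ≥ (20−19)/(20−5) = 1/15, hence p ≥ 1/10.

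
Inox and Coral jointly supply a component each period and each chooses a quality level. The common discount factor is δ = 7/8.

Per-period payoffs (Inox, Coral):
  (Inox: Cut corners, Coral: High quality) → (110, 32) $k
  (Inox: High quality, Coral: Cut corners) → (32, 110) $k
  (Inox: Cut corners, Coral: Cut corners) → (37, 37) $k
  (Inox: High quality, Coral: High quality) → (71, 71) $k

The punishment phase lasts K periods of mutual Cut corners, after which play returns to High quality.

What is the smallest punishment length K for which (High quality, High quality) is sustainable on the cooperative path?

No profitable deviation requires (71−37)(δ+…+δ^K) ≥ 110−71, i.e. δ+…+δ^K ≥ 39/34 ≈ 1.1471.
With δ = 7/8, the partial sums are K=1: 0.8750, K=2: 1.6406.
K = 2 is the first length at which the sum reaches 1.1471.

2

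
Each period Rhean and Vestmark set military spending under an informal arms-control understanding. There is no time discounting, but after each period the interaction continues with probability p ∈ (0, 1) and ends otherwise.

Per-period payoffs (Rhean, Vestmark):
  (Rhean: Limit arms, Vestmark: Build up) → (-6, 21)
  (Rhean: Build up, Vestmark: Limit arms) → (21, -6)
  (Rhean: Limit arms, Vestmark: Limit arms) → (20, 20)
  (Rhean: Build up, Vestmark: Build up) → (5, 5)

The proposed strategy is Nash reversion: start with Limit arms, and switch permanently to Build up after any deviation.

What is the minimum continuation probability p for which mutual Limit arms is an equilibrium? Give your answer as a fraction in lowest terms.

With no time discounting, the continuation probability p plays the role of the discount factor.
Grim-trigger IC: 20/(1−p) ≥ 21 + 5p/(1−p) ⇒ p ≥ (21−20)/(21−5) = 1/16.

1/16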